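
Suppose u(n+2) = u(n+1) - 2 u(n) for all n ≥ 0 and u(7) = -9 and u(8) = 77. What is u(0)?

-4

Rearranging, u(n-2) = (u(n) - u(n-1)) / -2.
u(6) = (77 - (-9)) / -2 = 86/-2 = -43
u(5) = (-9 - (-43)) / -2 = 34/-2 = -17
u(4) = (-43 - (-17)) / -2 = -26/-2 = 13
u(3) = (-17 - 13) / -2 = -30/-2 = 15
u(2) = (13 - 15) / -2 = -2/-2 = 1
u(1) = (15 - 1) / -2 = 14/-2 = -7
u(0) = (1 - (-7)) / -2 = 8/-2 = -4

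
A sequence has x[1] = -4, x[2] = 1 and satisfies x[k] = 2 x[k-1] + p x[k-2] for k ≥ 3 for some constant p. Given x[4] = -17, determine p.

3

x[3] = 2 - 4p
x[4] = 4 - 7p
So 4 - 7p = -17, giving p = 3.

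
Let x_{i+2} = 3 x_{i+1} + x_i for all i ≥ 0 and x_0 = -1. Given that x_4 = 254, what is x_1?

Let x_1 = v.
x_2 = -1 + 3v
x_3 = -3 + 10v
x_4 = -10 + 33v
So -10 + 33v = 254, giving v = 8.

8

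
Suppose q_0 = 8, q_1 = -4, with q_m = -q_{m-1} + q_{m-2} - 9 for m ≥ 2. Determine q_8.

107

q_2 = -(-4) + 8 - 9 = 3
q_3 = -3 + (-4) - 9 = -16
q_4 = -(-16) + 3 - 9 = 10
q_5 = -10 + (-16) - 9 = -35
q_6 = -(-35) + 10 - 9 = 36
q_7 = -36 + (-35) - 9 = -80
q_8 = -(-80) + 36 - 9 = 107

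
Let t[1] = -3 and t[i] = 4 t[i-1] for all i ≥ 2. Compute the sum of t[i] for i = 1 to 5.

t[2] = 4(-3) = -12
t[3] = 4(-12) = -48
t[4] = 4(-48) = -192
t[5] = 4(-192) = -768
Sum = (-3) + (-12) + (-48) + (-192) + (-768) = -1023

-1023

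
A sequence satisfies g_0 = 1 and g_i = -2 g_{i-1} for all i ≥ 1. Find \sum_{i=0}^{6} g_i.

43

g_1 = -2(1) = -2
g_2 = -2(-2) = 4
g_3 = -2(4) = -8
g_4 = -2(-8) = 16
g_5 = -2(16) = -32
g_6 = -2(-32) = 64
Sum = 1 + (-2) + 4 + (-8) + 16 + (-32) + 64 = 43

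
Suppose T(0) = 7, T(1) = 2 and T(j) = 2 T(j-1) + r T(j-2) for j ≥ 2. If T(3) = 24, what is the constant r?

T(2) = 4 + 7r
T(3) = 8 + 16r
So 8 + 16r = 24, giving r = 1.

1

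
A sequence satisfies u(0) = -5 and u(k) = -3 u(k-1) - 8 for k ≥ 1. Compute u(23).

The fixed point is -8/(1 + 3) = -2, so u(k) + 2 = -3(u(k-1) + 2).
Hence u(k) = -3·(-3)^k - 2.
u(23) = -3·(-3)^{23} - 2 = -3·-94143178827 - 2 = 282429536479.

282429536479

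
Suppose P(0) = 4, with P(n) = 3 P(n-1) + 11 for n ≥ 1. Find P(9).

186983

P(1) = 3·4 + 11 = 23
P(2) = 3·23 + 11 = 80
P(3) = 3·80 + 11 = 251
P(4) = 3·251 + 11 = 764
P(5) = 3·764 + 11 = 2303
P(6) = 3·2303 + 11 = 6920
P(7) = 3·6920 + 11 = 20771
P(8) = 3·20771 + 11 = 62324
P(9) = 3·62324 + 11 = 186983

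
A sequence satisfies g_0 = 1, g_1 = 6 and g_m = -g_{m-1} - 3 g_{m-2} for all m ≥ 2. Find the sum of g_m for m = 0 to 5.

16

g_2 = -6 - 3*1 = -9
g_3 = -(-9) - 3*6 = -9
g_4 = -(-9) - 3*(-9) = 36
g_5 = -36 - 3*(-9) = -9
Sum = 1 + 6 + (-9) + (-9) + 36 + (-9) = 16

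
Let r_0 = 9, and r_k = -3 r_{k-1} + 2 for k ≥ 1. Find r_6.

6197

r_1 = -3(9) + 2 = -25
r_2 = -3(-25) + 2 = 77
r_3 = -3(77) + 2 = -229
r_4 = -3(-229) + 2 = 689
r_5 = -3(689) + 2 = -2065
r_6 = -3(-2065) + 2 = 6197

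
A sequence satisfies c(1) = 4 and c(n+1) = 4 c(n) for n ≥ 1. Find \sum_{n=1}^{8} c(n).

87380

c(2) = 4*4 = 16
c(3) = 4*16 = 64
c(4) = 4*64 = 256
c(5) = 4*256 = 1024
c(6) = 4*1024 = 4096
c(7) = 4*4096 = 16384
c(8) = 4*16384 = 65536
Sum = 4 + 16 + 64 + 256 + 1024 + 4096 + 16384 + 65536 = 87380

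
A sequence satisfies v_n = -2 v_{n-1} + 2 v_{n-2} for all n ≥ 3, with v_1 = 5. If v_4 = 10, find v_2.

Let v_2 = z.
v_3 = 10 - 2z
v_4 = -20 + 6z
So -20 + 6z = 10, giving z = 5.

5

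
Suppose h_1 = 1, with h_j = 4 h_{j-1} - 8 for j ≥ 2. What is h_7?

-6824

h_2 = 4(1) - 8 = -4
h_3 = 4(-4) - 8 = -24
h_4 = 4(-24) - 8 = -104
h_5 = 4(-104) - 8 = -424
h_6 = 4(-424) - 8 = -1704
h_7 = 4(-1704) - 8 = -6824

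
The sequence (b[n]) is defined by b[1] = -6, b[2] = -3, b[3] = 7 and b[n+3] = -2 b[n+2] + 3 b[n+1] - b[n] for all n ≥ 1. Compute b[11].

b[4] = -2*7 + 3*(-3) - (-6) = -17
b[5] = -2*(-17) + 3*7 - (-3) = 58
b[6] = -2*58 + 3*(-17) - 7 = -174
b[7] = -2*(-174) + 3*58 - (-17) = 539
b[8] = -2*539 + 3*(-174) - 58 = -1658
b[9] = -2*(-1658) + 3*539 - (-174) = 5107
b[10] = -2*5107 + 3*(-1658) - 539 = -15727
b[11] = -2*(-15727) + 3*5107 - (-1658) = 48433

48433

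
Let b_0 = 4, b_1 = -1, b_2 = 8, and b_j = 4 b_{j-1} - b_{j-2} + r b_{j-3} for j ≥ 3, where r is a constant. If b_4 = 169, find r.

b_3 = 33 + 4r
b_4 = 124 + 15r
So 124 + 15r = 169, giving r = 3.

3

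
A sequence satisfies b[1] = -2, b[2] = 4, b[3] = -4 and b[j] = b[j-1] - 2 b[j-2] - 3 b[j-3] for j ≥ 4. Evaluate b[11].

b[4] = (-4) - 2·4 - 3·(-2) = -6
b[5] = (-6) - 2·(-4) - 3·4 = -10
b[6] = (-10) - 2·(-6) - 3·(-4) = 14
b[7] = 14 - 2·(-10) - 3·(-6) = 52
b[8] = 52 - 2·14 - 3·(-10) = 54
b[9] = 54 - 2·52 - 3·14 = -92
b[10] = (-92) - 2·54 - 3·52 = -356
b[11] = (-356) - 2·(-92) - 3·54 = -334

-334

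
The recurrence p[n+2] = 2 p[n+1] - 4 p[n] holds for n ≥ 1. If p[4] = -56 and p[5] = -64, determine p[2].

Rearranging, p[n-2] = (p[n] - 2 p[n-1]) / -4.
p[3] = (-64 - 2*(-56)) / -4 = 48/-4 = -12
p[2] = (-56 - 2*(-12)) / -4 = -32/-4 = 8

8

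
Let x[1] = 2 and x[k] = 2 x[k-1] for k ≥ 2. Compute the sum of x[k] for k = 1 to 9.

1022

x[2] = 2*2 = 4
x[3] = 2*4 = 8
x[4] = 2*8 = 16
x[5] = 2*16 = 32
x[6] = 2*32 = 64
x[7] = 2*64 = 128
x[8] = 2*128 = 256
x[9] = 2*256 = 512
Sum = 2 + 4 + 8 + 16 + 32 + 64 + 128 + 256 + 512 = 1022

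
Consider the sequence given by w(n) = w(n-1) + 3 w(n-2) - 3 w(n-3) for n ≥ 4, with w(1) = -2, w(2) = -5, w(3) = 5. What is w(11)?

w(4) = 5 + 3·(-5) - 3·(-2) = -4
w(5) = (-4) + 3·5 - 3·(-5) = 26
w(6) = 26 + 3·(-4) - 3·5 = -1
w(7) = (-1) + 3·26 - 3·(-4) = 89
w(8) = 89 + 3·(-1) - 3·26 = 8
w(9) = 8 + 3·89 - 3·(-1) = 278
w(10) = 278 + 3·8 - 3·89 = 35
w(11) = 35 + 3·278 - 3·8 = 845

845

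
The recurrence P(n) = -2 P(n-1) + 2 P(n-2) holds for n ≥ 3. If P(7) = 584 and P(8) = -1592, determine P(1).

Rearranging, P(n-2) = (P(n) + 2 P(n-1)) / 2.
P(6) = (-1592 + 2·584) / 2 = -424/2 = -212
P(5) = (584 + 2·(-212)) / 2 = 160/2 = 80
P(4) = (-212 + 2·80) / 2 = -52/2 = -26
P(3) = (80 + 2·(-26)) / 2 = 28/2 = 14
P(2) = (-26 + 2·14) / 2 = 2/2 = 1
P(1) = (14 + 2·1) / 2 = 16/2 = 8

8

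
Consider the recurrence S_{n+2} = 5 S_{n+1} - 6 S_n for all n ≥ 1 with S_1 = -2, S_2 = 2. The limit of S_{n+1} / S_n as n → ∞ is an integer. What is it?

3

The characteristic equation is r^2 - 5r + 6 = 0, which factors as (r - 3)(r - 2) = 0.
So the roots are 3 and 2. Since |3| > |2| and the coefficient of 3^n is non-zero, the ratio tends to 3.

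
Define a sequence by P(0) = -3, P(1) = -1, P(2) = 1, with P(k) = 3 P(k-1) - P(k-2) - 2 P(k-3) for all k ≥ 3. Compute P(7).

433

P(3) = 3·1 - (-1) - 2·(-3) = 10
P(4) = 3·10 - 1 - 2·(-1) = 31
P(5) = 3·31 - 10 - 2·1 = 81
P(6) = 3·81 - 31 - 2·10 = 192
P(7) = 3·192 - 81 - 2·31 = 433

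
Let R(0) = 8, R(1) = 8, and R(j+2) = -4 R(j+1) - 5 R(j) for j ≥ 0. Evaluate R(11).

-176392

R(2) = -4·8 - 5·8 = -72
R(3) = -4·(-72) - 5·8 = 248
R(4) = -4·248 - 5·(-72) = -632
R(5) = -4·(-632) - 5·248 = 1288
R(6) = -4·1288 - 5·(-632) = -1992
R(7) = -4·(-1992) - 5·1288 = 1528
R(8) = -4·1528 - 5·(-1992) = 3848
R(9) = -4·3848 - 5·1528 = -23032
R(10) = -4·(-23032) - 5·3848 = 72888
R(11) = -4·72888 - 5·(-23032) = -176392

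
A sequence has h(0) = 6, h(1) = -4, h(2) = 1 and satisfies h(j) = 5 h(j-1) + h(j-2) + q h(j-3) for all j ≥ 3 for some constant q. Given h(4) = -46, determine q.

h(3) = 1 + 6q
h(4) = 6 + 26q
So 6 + 26q = -46, giving q = -2.

-2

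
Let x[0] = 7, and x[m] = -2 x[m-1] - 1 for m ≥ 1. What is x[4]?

117

x[1] = -2·7 - 1 = -15
x[2] = -2·(-15) - 1 = 29
x[3] = -2·29 - 1 = -59
x[4] = -2·(-59) - 1 = 117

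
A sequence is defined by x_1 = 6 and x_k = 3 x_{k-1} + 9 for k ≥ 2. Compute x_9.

x_2 = 3(6) + 9 = 27
x_3 = 3(27) + 9 = 90
x_4 = 3(90) + 9 = 279
x_5 = 3(279) + 9 = 846
x_6 = 3(846) + 9 = 2547
x_7 = 3(2547) + 9 = 7650
x_8 = 3(7650) + 9 = 22959
x_9 = 3(22959) + 9 = 68886

68886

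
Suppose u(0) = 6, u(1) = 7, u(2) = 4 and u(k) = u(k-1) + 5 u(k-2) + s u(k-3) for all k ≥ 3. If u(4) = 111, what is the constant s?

u(3) = 39 + 6s
u(4) = 59 + 13s
So 59 + 13s = 111, giving s = 4.

4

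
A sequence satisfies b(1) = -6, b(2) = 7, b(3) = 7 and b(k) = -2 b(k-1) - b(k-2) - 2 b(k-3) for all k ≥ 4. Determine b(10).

b(4) = -2(7) - 7 - 2(-6) = -9
b(5) = -2(-9) - 7 - 2(7) = -3
b(6) = -2(-3) - (-9) - 2(7) = 1
b(7) = -2(1) - (-3) - 2(-9) = 19
b(8) = -2(19) - 1 - 2(-3) = -33
b(9) = -2(-33) - 19 - 2(1) = 45
b(10) = -2(45) - (-33) - 2(19) = -95

-95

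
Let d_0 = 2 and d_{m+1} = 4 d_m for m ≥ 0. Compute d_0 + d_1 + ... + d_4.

d_1 = 4*2 = 8
d_2 = 4*8 = 32
d_3 = 4*32 = 128
d_4 = 4*128 = 512
Sum = 2 + 8 + 32 + 128 + 512 = 682

682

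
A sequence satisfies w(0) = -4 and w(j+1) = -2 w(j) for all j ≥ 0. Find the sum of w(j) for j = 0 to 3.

w(1) = -2·(-4) = 8
w(2) = -2·8 = -16
w(3) = -2·(-16) = 32
Sum = (-4) + 8 + (-16) + 32 = 20

20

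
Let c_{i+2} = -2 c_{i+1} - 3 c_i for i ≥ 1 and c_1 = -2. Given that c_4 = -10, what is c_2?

Let c_2 = x.
c_3 = 6 - 2x
c_4 = -12 + x
So -12 + x = -10, giving x = 2.

2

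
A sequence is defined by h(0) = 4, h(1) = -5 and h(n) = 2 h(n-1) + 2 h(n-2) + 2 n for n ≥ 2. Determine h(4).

h(2) = 2·(-5) + 2·4 + 4 = 2
h(3) = 2·2 + 2·(-5) + 6 = 0
h(4) = 2·0 + 2·2 + 8 = 12

12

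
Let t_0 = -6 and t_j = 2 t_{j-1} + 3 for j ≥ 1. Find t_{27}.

-402653187

The fixed point is 3/(1 - 2) = -3, so t_j + 3 = 2(t_{j-1} + 3).
Hence t_j = -3·2^j - 3.
t_{27} = -3·2^{27} - 3 = -3·134217728 - 3 = -402653187.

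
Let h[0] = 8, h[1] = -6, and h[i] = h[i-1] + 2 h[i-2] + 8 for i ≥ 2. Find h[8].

858

h[2] = (-6) + 2(8) + 8 = 18
h[3] = 18 + 2(-6) + 8 = 14
h[4] = 14 + 2(18) + 8 = 58
h[5] = 58 + 2(14) + 8 = 94
h[6] = 94 + 2(58) + 8 = 218
h[7] = 218 + 2(94) + 8 = 414
h[8] = 414 + 2(218) + 8 = 858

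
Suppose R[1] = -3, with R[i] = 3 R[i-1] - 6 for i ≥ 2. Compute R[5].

R[2] = 3*(-3) - 6 = -15
R[3] = 3*(-15) - 6 = -51
R[4] = 3*(-51) - 6 = -159
R[5] = 3*(-159) - 6 = -483

-483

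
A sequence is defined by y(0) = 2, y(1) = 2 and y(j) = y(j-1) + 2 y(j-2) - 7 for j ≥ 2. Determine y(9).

-508

y(2) = 2 + 2*2 - 7 = -1
y(3) = (-1) + 2*2 - 7 = -4
y(4) = (-4) + 2*(-1) - 7 = -13
y(5) = (-13) + 2*(-4) - 7 = -28
y(6) = (-28) + 2*(-13) - 7 = -61
y(7) = (-61) + 2*(-28) - 7 = -124
y(8) = (-124) + 2*(-61) - 7 = -253
y(9) = (-253) + 2*(-124) - 7 = -508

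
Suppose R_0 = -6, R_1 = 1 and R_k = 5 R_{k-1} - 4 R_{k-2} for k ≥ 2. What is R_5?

R_2 = 5*1 - 4*(-6) = 29
R_3 = 5*29 - 4*1 = 141
R_4 = 5*141 - 4*29 = 589
R_5 = 5*589 - 4*141 = 2381

2381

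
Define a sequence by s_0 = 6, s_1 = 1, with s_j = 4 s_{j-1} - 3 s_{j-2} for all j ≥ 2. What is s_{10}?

-147614

s_2 = 4(1) - 3(6) = -14
s_3 = 4(-14) - 3(1) = -59
s_4 = 4(-59) - 3(-14) = -194
s_5 = 4(-194) - 3(-59) = -599
s_6 = 4(-599) - 3(-194) = -1814
s_7 = 4(-1814) - 3(-599) = -5459
s_8 = 4(-5459) - 3(-1814) = -16394
s_9 = 4(-16394) - 3(-5459) = -49199
s_{10} = 4(-49199) - 3(-16394) = -147614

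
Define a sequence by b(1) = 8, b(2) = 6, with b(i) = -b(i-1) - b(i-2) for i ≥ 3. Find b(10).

b(3) = -6 - 8 = -14
b(4) = -(-14) - 6 = 8
b(5) = -8 - (-14) = 6
b(6) = -6 - 8 = -14
b(7) = -(-14) - 6 = 8
b(8) = -8 - (-14) = 6
b(9) = -6 - 8 = -14
b(10) = -(-14) - 6 = 8

8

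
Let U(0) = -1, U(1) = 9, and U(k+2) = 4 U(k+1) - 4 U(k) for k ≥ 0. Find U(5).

U(2) = 4(9) - 4(-1) = 40
U(3) = 4(40) - 4(9) = 124
U(4) = 4(124) - 4(40) = 336
U(5) = 4(336) - 4(124) = 848

848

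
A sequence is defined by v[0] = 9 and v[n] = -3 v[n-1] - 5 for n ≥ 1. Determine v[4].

829

v[1] = -3(9) - 5 = -32
v[2] = -3(-32) - 5 = 91
v[3] = -3(91) - 5 = -278
v[4] = -3(-278) - 5 = 829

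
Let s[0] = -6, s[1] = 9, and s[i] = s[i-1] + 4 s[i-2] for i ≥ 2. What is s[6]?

-111

s[2] = 9 + 4·(-6) = -15
s[3] = (-15) + 4·9 = 21
s[4] = 21 + 4·(-15) = -39
s[5] = (-39) + 4·21 = 45
s[6] = 45 + 4·(-39) = -111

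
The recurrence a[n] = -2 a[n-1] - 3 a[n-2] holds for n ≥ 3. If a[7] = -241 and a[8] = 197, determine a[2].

Rearranging, a[n-2] = (a[n] + 2 a[n-1]) / -3.
a[6] = (197 + 2*(-241)) / -3 = -285/-3 = 95
a[5] = (-241 + 2*95) / -3 = -51/-3 = 17
a[4] = (95 + 2*17) / -3 = 129/-3 = -43
a[3] = (17 + 2*(-43)) / -3 = -69/-3 = 23
a[2] = (-43 + 2*23) / -3 = 3/-3 = -1

-1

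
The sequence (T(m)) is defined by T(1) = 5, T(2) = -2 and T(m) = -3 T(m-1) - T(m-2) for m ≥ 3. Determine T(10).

T(3) = -3·(-2) - 5 = 1
T(4) = -3·1 - (-2) = -1
T(5) = -3·(-1) - 1 = 2
T(6) = -3·2 - (-1) = -5
T(7) = -3·(-5) - 2 = 13
T(8) = -3·13 - (-5) = -34
T(9) = -3·(-34) - 13 = 89
T(10) = -3·89 - (-34) = -233

-233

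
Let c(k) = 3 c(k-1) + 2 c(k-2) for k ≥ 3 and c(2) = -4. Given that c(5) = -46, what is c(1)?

5

Let c(1) = v.
c(3) = -12 + 2v
c(4) = -44 + 6v
c(5) = -156 + 22v
So -156 + 22v = -46, giving v = 5.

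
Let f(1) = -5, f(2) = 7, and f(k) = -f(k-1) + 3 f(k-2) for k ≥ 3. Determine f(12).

36166

f(3) = -7 + 3*(-5) = -22
f(4) = -(-22) + 3*7 = 43
f(5) = -43 + 3*(-22) = -109
f(6) = -(-109) + 3*43 = 238
f(7) = -238 + 3*(-109) = -565
f(8) = -(-565) + 3*238 = 1279
f(9) = -1279 + 3*(-565) = -2974
f(10) = -(-2974) + 3*1279 = 6811
f(11) = -6811 + 3*(-2974) = -15733
f(12) = -(-15733) + 3*6811 = 36166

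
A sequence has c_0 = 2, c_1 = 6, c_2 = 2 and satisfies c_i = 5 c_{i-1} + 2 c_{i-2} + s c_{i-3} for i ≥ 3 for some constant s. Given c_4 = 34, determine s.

-5

c_3 = 22 + 2s
c_4 = 114 + 16s
So 114 + 16s = 34, giving s = -5.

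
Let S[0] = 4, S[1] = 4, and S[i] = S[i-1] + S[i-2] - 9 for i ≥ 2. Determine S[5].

S[2] = 4 + 4 - 9 = -1
S[3] = (-1) + 4 - 9 = -6
S[4] = (-6) + (-1) - 9 = -16
S[5] = (-16) + (-6) - 9 = -31

-31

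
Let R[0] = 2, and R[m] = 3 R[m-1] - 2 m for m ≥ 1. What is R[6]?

372

R[1] = 3*2 - 2 = 4
R[2] = 3*4 - 4 = 8
R[3] = 3*8 - 6 = 18
R[4] = 3*18 - 8 = 46
R[5] = 3*46 - 10 = 128
R[6] = 3*128 - 12 = 372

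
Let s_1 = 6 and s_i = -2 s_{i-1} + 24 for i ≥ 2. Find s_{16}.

65544

The fixed point is 24/(1 + 2) = 8, so s_i - 8 = -2(s_{i-1} - 8).
Hence s_i = -2·(-2)^{i-1} + 8.
s_{16} = -2·(-2)^{15} + 8 = -2·-32768 + 8 = 65544.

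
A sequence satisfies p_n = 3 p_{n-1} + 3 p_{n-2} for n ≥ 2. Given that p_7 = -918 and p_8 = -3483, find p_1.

2

Rearranging, p_{n-2} = (p_n - 3 p_{n-1}) / 3.
p_6 = (-3483 - 3*(-918)) / 3 = -729/3 = -243
p_5 = (-918 - 3*(-243)) / 3 = -189/3 = -63
p_4 = (-243 - 3*(-63)) / 3 = -54/3 = -18
p_3 = (-63 - 3*(-18)) / 3 = -9/3 = -3
p_2 = (-18 - 3*(-3)) / 3 = -9/3 = -3
p_1 = (-3 - 3*(-3)) / 3 = 6/3 = 2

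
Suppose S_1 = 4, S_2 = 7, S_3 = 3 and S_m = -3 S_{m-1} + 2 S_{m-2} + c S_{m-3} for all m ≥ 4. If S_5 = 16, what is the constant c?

-5

S_4 = 5 + 4c
S_5 = -9 - 5c
So -9 - 5c = 16, giving c = -5.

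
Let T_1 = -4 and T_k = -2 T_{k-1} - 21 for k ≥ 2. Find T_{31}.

3221225465

The fixed point is -21/(1 + 2) = -7, so T_k + 7 = -2(T_{k-1} + 7).
Hence T_k = 3·(-2)^{k-1} - 7.
T_{31} = 3·(-2)^{30} - 7 = 3·1073741824 - 7 = 3221225465.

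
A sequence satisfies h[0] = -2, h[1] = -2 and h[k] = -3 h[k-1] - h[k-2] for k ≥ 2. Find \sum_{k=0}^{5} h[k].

-112

h[2] = -3(-2) - (-2) = 8
h[3] = -3(8) - (-2) = -22
h[4] = -3(-22) - 8 = 58
h[5] = -3(58) - (-22) = -152
Sum = (-2) + (-2) + 8 + (-22) + 58 + (-152) = -112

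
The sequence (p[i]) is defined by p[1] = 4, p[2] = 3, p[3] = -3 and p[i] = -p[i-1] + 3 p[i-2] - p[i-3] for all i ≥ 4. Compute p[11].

p[4] = -(-3) + 3·3 - 4 = 8
p[5] = -8 + 3·(-3) - 3 = -20
p[6] = -(-20) + 3·8 - (-3) = 47
p[7] = -47 + 3·(-20) - 8 = -115
p[8] = -(-115) + 3·47 - (-20) = 276
p[9] = -276 + 3·(-115) - 47 = -668
p[10] = -(-668) + 3·276 - (-115) = 1611
p[11] = -1611 + 3·(-668) - 276 = -3891

-3891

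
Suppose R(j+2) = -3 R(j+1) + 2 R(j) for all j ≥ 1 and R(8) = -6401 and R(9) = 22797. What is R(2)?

-7

Rearranging, R(j-2) = (R(j) + 3 R(j-1)) / 2.
R(7) = (22797 + 3*(-6401)) / 2 = 3594/2 = 1797
R(6) = (-6401 + 3*1797) / 2 = -1010/2 = -505
R(5) = (1797 + 3*(-505)) / 2 = 282/2 = 141
R(4) = (-505 + 3*141) / 2 = -82/2 = -41
R(3) = (141 + 3*(-41)) / 2 = 18/2 = 9
R(2) = (-41 + 3*9) / 2 = -14/2 = -7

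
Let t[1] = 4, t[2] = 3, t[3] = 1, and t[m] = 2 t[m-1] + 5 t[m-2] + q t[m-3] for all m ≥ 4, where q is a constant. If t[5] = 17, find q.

-2

t[4] = 17 + 4q
t[5] = 39 + 11q
So 39 + 11q = 17, giving q = -2.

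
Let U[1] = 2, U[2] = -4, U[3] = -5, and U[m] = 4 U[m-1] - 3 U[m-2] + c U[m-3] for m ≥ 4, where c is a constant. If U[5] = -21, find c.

-1

U[4] = -8 + 2c
U[5] = -17 + 4c
So -17 + 4c = -21, giving c = -1.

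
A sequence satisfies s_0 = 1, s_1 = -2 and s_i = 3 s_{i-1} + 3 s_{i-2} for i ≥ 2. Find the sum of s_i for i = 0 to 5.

-280

s_2 = 3·(-2) + 3·1 = -3
s_3 = 3·(-3) + 3·(-2) = -15
s_4 = 3·(-15) + 3·(-3) = -54
s_5 = 3·(-54) + 3·(-15) = -207
Sum = 1 + (-2) + (-3) + (-15) + (-54) + (-207) = -280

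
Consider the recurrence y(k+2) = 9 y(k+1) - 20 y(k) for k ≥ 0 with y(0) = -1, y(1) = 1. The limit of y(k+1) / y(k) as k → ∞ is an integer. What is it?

The characteristic equation is r^2 - 9r + 20 = 0, which factors as (r - 5)(r - 4) = 0.
So the roots are 5 and 4. Since |5| > |4| and the coefficient of 5^k is non-zero, the ratio tends to 5.

5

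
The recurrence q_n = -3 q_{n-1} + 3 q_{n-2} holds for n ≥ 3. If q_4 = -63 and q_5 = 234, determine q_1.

Rearranging, q_{n-2} = (q_n + 3 q_{n-1}) / 3.
q_3 = (234 + 3*(-63)) / 3 = 45/3 = 15
q_2 = (-63 + 3*15) / 3 = -18/3 = -6
q_1 = (15 + 3*(-6)) / 3 = -3/3 = -1

-1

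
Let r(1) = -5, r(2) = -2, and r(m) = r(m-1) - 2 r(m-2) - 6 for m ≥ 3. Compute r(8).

24

r(3) = (-2) - 2(-5) - 6 = 2
r(4) = 2 - 2(-2) - 6 = 0
r(5) = 0 - 2(2) - 6 = -10
r(6) = (-10) - 2(0) - 6 = -16
r(7) = (-16) - 2(-10) - 6 = -2
r(8) = (-2) - 2(-16) - 6 = 24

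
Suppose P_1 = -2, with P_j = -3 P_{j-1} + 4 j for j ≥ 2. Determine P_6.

918

P_2 = -3·(-2) + 8 = 14
P_3 = -3·14 + 12 = -30
P_4 = -3·(-30) + 16 = 106
P_5 = -3·106 + 20 = -298
P_6 = -3·(-298) + 24 = 918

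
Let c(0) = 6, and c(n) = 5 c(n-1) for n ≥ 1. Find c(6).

93750

c(1) = 5(6) = 30
c(2) = 5(30) = 150
c(3) = 5(150) = 750
c(4) = 5(750) = 3750
c(5) = 5(3750) = 18750
c(6) = 5(18750) = 93750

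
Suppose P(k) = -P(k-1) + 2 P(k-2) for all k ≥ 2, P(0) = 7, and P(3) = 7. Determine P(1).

Let P(1) = v.
P(2) = 14 - v
P(3) = -14 + 3v
So -14 + 3v = 7, giving v = 7.

7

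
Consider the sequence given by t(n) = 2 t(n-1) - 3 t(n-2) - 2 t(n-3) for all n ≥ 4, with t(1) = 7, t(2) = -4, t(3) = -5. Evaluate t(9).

-233

t(4) = 2*(-5) - 3*(-4) - 2*7 = -12
t(5) = 2*(-12) - 3*(-5) - 2*(-4) = -1
t(6) = 2*(-1) - 3*(-12) - 2*(-5) = 44
t(7) = 2*44 - 3*(-1) - 2*(-12) = 115
t(8) = 2*115 - 3*44 - 2*(-1) = 100
t(9) = 2*100 - 3*115 - 2*44 = -233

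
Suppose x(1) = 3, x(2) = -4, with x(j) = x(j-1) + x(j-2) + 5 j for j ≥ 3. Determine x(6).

129

x(3) = (-4) + 3 + 15 = 14
x(4) = 14 + (-4) + 20 = 30
x(5) = 30 + 14 + 25 = 69
x(6) = 69 + 30 + 30 = 129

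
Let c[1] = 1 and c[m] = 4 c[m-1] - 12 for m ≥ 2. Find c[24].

-211106232532988

The fixed point is -12/(1 - 4) = 4, so c[m] - 4 = 4(c[m-1] - 4).
Hence c[m] = -3·4^{m-1} + 4.
c[24] = -3·4^{23} + 4 = -3·70368744177664 + 4 = -211106232532988.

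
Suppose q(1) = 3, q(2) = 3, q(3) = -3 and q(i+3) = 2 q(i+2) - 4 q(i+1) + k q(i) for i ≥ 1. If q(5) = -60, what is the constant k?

q(4) = -18 + 3k
q(5) = -24 + 9k
So -24 + 9k = -60, giving k = -4.

-4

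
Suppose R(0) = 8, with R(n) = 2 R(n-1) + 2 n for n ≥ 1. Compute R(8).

R(1) = 2·8 + 2 = 18
R(2) = 2·18 + 4 = 40
R(3) = 2·40 + 6 = 86
R(4) = 2·86 + 8 = 180
R(5) = 2·180 + 10 = 370
R(6) = 2·370 + 12 = 752
R(7) = 2·752 + 14 = 1518
R(8) = 2·1518 + 16 = 3052

3052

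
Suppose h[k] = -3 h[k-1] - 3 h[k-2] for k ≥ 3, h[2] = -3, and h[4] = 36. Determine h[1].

6

Let h[1] = z.
h[3] = 9 - 3z
h[4] = -18 + 9z
So -18 + 9z = 36, giving z = 6.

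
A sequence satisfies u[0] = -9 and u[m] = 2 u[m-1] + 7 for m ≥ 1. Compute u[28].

The fixed point is 7/(1 - 2) = -7, so u[m] + 7 = 2(u[m-1] + 7).
Hence u[m] = -2·2^m - 7.
u[28] = -2·2^{28} - 7 = -2·268435456 - 7 = -536870919.

-536870919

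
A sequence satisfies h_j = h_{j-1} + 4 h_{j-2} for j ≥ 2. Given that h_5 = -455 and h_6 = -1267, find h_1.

-7

Rearranging, h_{j-2} = (h_j - h_{j-1}) / 4.
h_4 = (-1267 - (-455)) / 4 = -812/4 = -203
h_3 = (-455 - (-203)) / 4 = -252/4 = -63
h_2 = (-203 - (-63)) / 4 = -140/4 = -35
h_1 = (-63 - (-35)) / 4 = -28/4 = -7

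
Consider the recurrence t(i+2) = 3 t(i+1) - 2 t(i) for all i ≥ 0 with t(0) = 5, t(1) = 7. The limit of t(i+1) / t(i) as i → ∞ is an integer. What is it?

The characteristic equation is r^2 - 3r + 2 = 0, which factors as (r - 2)(r - 1) = 0.
So the roots are 2 and 1. Since |2| > |1| and the coefficient of 2^i is non-zero, the ratio tends to 2.

2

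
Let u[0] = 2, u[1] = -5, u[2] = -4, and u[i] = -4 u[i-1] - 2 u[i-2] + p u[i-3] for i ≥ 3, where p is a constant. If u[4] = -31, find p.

-5

u[3] = 26 + 2p
u[4] = -96 - 13p
So -96 - 13p = -31, giving p = -5.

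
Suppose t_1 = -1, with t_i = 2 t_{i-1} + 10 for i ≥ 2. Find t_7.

566

t_2 = 2*(-1) + 10 = 8
t_3 = 2*8 + 10 = 26
t_4 = 2*26 + 10 = 62
t_5 = 2*62 + 10 = 134
t_6 = 2*134 + 10 = 278
t_7 = 2*278 + 10 = 566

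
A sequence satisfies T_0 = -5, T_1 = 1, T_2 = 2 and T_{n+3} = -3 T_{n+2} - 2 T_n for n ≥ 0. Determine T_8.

T_3 = -3(2) - 2(-5) = 4
T_4 = -3(4) - 2(1) = -14
T_5 = -3(-14) - 2(2) = 38
T_6 = -3(38) - 2(4) = -122
T_7 = -3(-122) - 2(-14) = 394
T_8 = -3(394) - 2(38) = -1258

-1258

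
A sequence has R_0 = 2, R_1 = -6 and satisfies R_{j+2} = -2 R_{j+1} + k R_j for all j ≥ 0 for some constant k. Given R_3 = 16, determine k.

-4

R_2 = 12 + 2k
R_3 = -24 - 10k
So -24 - 10k = 16, giving k = -4.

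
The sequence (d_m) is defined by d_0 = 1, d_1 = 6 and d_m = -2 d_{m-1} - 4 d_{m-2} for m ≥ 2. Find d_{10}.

d_2 = -2·6 - 4·1 = -16
d_3 = -2·(-16) - 4·6 = 8
d_4 = -2·8 - 4·(-16) = 48
d_5 = -2·48 - 4·8 = -128
d_6 = -2·(-128) - 4·48 = 64
d_7 = -2·64 - 4·(-128) = 384
d_8 = -2·384 - 4·64 = -1024
d_9 = -2·(-1024) - 4·384 = 512
d_{10} = -2·512 - 4·(-1024) = 3072

3072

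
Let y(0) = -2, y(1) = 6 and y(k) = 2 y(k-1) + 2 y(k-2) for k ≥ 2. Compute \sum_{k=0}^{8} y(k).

y(2) = 2·6 + 2·(-2) = 8
y(3) = 2·8 + 2·6 = 28
y(4) = 2·28 + 2·8 = 72
y(5) = 2·72 + 2·28 = 200
y(6) = 2·200 + 2·72 = 544
y(7) = 2·544 + 2·200 = 1488
y(8) = 2·1488 + 2·544 = 4064
Sum = (-2) + 6 + 8 + 28 + 72 + 200 + 544 + 1488 + 4064 = 6408

6408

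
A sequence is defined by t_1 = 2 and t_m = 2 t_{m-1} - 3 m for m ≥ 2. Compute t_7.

-421

t_2 = 2(2) - 6 = -2
t_3 = 2(-2) - 9 = -13
t_4 = 2(-13) - 12 = -38
t_5 = 2(-38) - 15 = -91
t_6 = 2(-91) - 18 = -200
t_7 = 2(-200) - 21 = -421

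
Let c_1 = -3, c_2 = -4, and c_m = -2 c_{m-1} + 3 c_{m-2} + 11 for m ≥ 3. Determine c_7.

c_3 = -2*(-4) + 3*(-3) + 11 = 10
c_4 = -2*10 + 3*(-4) + 11 = -21
c_5 = -2*(-21) + 3*10 + 11 = 83
c_6 = -2*83 + 3*(-21) + 11 = -218
c_7 = -2*(-218) + 3*83 + 11 = 696

696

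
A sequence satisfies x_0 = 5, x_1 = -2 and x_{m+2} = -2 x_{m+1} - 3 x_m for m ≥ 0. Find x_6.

145

x_2 = -2·(-2) - 3·5 = -11
x_3 = -2·(-11) - 3·(-2) = 28
x_4 = -2·28 - 3·(-11) = -23
x_5 = -2·(-23) - 3·28 = -38
x_6 = -2·(-38) - 3·(-23) = 145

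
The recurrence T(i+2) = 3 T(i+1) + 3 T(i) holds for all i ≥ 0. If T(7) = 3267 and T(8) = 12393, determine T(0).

Rearranging, T(i-2) = (T(i) - 3 T(i-1)) / 3.
T(6) = (12393 - 3*3267) / 3 = 2592/3 = 864
T(5) = (3267 - 3*864) / 3 = 675/3 = 225
T(4) = (864 - 3*225) / 3 = 189/3 = 63
T(3) = (225 - 3*63) / 3 = 36/3 = 12
T(2) = (63 - 3*12) / 3 = 27/3 = 9
T(1) = (12 - 3*9) / 3 = -15/3 = -5
T(0) = (9 - 3*(-5)) / 3 = 24/3 = 8

8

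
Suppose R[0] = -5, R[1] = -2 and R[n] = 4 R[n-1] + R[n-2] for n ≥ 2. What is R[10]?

-1323085

R[2] = 4(-2) + (-5) = -13
R[3] = 4(-13) + (-2) = -54
R[4] = 4(-54) + (-13) = -229
R[5] = 4(-229) + (-54) = -970
R[6] = 4(-970) + (-229) = -4109
R[7] = 4(-4109) + (-970) = -17406
R[8] = 4(-17406) + (-4109) = -73733
R[9] = 4(-73733) + (-17406) = -312338
R[10] = 4(-312338) + (-73733) = -1323085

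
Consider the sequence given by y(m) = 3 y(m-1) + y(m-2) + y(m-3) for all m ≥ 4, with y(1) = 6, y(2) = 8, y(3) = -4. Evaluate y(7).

y(4) = 3*(-4) + 8 + 6 = 2
y(5) = 3*2 + (-4) + 8 = 10
y(6) = 3*10 + 2 + (-4) = 28
y(7) = 3*28 + 10 + 2 = 96

96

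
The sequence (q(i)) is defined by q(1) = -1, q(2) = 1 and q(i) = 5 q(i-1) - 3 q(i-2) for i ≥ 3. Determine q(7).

q(3) = 5·1 - 3·(-1) = 8
q(4) = 5·8 - 3·1 = 37
q(5) = 5·37 - 3·8 = 161
q(6) = 5·161 - 3·37 = 694
q(7) = 5·694 - 3·161 = 2987

2987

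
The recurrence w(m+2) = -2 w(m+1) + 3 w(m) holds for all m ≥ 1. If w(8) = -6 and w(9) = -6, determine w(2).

Rearranging, w(m-2) = (w(m) + 2 w(m-1)) / 3.
w(7) = (-6 + 2*(-6)) / 3 = -18/3 = -6
w(6) = (-6 + 2*(-6)) / 3 = -18/3 = -6
w(5) = (-6 + 2*(-6)) / 3 = -18/3 = -6
w(4) = (-6 + 2*(-6)) / 3 = -18/3 = -6
w(3) = (-6 + 2*(-6)) / 3 = -18/3 = -6
w(2) = (-6 + 2*(-6)) / 3 = -18/3 = -6

-6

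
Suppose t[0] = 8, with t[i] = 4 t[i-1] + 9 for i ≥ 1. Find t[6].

t[1] = 4·8 + 9 = 41
t[2] = 4·41 + 9 = 173
t[3] = 4·173 + 9 = 701
t[4] = 4·701 + 9 = 2813
t[5] = 4·2813 + 9 = 11261
t[6] = 4·11261 + 9 = 45053

45053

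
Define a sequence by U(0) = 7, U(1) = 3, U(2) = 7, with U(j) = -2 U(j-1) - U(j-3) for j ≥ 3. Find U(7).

-421

U(3) = -2(7) - 7 = -21
U(4) = -2(-21) - 3 = 39
U(5) = -2(39) - 7 = -85
U(6) = -2(-85) - (-21) = 191
U(7) = -2(191) - 39 = -421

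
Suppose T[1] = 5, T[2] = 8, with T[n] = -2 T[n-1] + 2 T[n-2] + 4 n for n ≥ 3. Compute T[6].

80

T[3] = -2(8) + 2(5) + 12 = 6
T[4] = -2(6) + 2(8) + 16 = 20
T[5] = -2(20) + 2(6) + 20 = -8
T[6] = -2(-8) + 2(20) + 24 = 80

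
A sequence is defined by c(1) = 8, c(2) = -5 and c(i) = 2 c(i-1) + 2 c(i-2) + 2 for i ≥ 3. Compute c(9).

1802

c(3) = 2(-5) + 2(8) + 2 = 8
c(4) = 2(8) + 2(-5) + 2 = 8
c(5) = 2(8) + 2(8) + 2 = 34
c(6) = 2(34) + 2(8) + 2 = 86
c(7) = 2(86) + 2(34) + 2 = 242
c(8) = 2(242) + 2(86) + 2 = 658
c(9) = 2(658) + 2(242) + 2 = 1802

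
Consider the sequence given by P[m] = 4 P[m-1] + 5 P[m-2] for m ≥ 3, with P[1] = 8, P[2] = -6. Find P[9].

P[3] = 4·(-6) + 5·8 = 16
P[4] = 4·16 + 5·(-6) = 34
P[5] = 4·34 + 5·16 = 216
P[6] = 4·216 + 5·34 = 1034
P[7] = 4·1034 + 5·216 = 5216
P[8] = 4·5216 + 5·1034 = 26034
P[9] = 4·26034 + 5·5216 = 130216

130216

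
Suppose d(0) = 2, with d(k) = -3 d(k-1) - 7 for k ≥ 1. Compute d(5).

-913

d(1) = -3(2) - 7 = -13
d(2) = -3(-13) - 7 = 32
d(3) = -3(32) - 7 = -103
d(4) = -3(-103) - 7 = 302
d(5) = -3(302) - 7 = -913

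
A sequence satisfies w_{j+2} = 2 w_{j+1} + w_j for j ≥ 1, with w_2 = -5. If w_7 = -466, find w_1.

Let w_1 = x.
w_3 = -10 + x
w_4 = -25 + 2x
w_5 = -60 + 5x
w_6 = -145 + 12x
w_7 = -350 + 29x
So -350 + 29x = -466, giving x = -4.

-4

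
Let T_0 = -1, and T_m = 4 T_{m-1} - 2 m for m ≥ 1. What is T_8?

T_1 = 4(-1) - 2 = -6
T_2 = 4(-6) - 4 = -28
T_3 = 4(-28) - 6 = -118
T_4 = 4(-118) - 8 = -480
T_5 = 4(-480) - 10 = -1930
T_6 = 4(-1930) - 12 = -7732
T_7 = 4(-7732) - 14 = -30942
T_8 = 4(-30942) - 16 = -123784

-123784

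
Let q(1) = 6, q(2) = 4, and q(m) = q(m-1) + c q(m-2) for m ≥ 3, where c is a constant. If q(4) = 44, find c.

q(3) = 4 + 6c
q(4) = 4 + 10c
So 4 + 10c = 44, giving c = 4.

4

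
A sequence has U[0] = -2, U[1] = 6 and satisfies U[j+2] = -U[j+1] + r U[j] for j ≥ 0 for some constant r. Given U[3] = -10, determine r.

-2

U[2] = -6 - 2r
U[3] = 6 + 8r
So 6 + 8r = -10, giving r = -2.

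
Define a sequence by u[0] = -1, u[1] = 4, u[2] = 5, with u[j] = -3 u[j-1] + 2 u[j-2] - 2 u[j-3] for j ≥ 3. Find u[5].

u[3] = -3(5) + 2(4) - 2(-1) = -5
u[4] = -3(-5) + 2(5) - 2(4) = 17
u[5] = -3(17) + 2(-5) - 2(5) = -71

-71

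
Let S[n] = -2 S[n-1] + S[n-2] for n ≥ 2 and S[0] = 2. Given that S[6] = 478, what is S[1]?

Let S[1] = w.
S[2] = 2 - 2w
S[3] = -4 + 5w
S[4] = 10 - 12w
S[5] = -24 + 29w
S[6] = 58 - 70w
So 58 - 70w = 478, giving w = -6.

-6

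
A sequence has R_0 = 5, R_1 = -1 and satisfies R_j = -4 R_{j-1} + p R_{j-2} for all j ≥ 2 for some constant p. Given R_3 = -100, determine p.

4

R_2 = 4 + 5p
R_3 = -16 - 21p
So -16 - 21p = -100, giving p = 4.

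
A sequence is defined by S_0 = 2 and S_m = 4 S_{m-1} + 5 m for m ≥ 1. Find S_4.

S_1 = 4·2 + 5 = 13
S_2 = 4·13 + 10 = 62
S_3 = 4·62 + 15 = 263
S_4 = 4·263 + 20 = 1072

1072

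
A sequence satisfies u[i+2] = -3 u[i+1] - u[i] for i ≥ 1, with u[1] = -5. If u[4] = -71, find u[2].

-7

Let u[2] = y.
u[3] = 5 - 3y
u[4] = -15 + 8y
So -15 + 8y = -71, giving y = -7.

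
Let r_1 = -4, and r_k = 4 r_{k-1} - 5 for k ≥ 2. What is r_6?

-5801

r_2 = 4(-4) - 5 = -21
r_3 = 4(-21) - 5 = -89
r_4 = 4(-89) - 5 = -361
r_5 = 4(-361) - 5 = -1449
r_6 = 4(-1449) - 5 = -5801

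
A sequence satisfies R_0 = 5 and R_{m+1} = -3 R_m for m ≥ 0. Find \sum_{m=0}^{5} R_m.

R_1 = -3·5 = -15
R_2 = -3·(-15) = 45
R_3 = -3·45 = -135
R_4 = -3·(-135) = 405
R_5 = -3·405 = -1215
Sum = 5 + (-15) + 45 + (-135) + 405 + (-1215) = -910

-910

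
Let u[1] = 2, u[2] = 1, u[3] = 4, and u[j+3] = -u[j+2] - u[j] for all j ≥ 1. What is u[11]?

u[4] = -4 - 2 = -6
u[5] = -(-6) - 1 = 5
u[6] = -5 - 4 = -9
u[7] = -(-9) - (-6) = 15
u[8] = -15 - 5 = -20
u[9] = -(-20) - (-9) = 29
u[10] = -29 - 15 = -44
u[11] = -(-44) - (-20) = 64

64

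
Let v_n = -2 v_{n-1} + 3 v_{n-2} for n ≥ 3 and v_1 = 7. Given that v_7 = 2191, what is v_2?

Let v_2 = x.
v_3 = 21 - 2x
v_4 = -42 + 7x
v_5 = 147 - 20x
v_6 = -420 + 61x
v_7 = 1281 - 182x
So 1281 - 182x = 2191, giving x = -5.

-5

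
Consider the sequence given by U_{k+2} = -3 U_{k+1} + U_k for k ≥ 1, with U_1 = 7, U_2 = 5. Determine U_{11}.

-123395

U_3 = -3·5 + 7 = -8
U_4 = -3·(-8) + 5 = 29
U_5 = -3·29 + (-8) = -95
U_6 = -3·(-95) + 29 = 314
U_7 = -3·314 + (-95) = -1037
U_8 = -3·(-1037) + 314 = 3425
U_9 = -3·3425 + (-1037) = -11312
U_{10} = -3·(-11312) + 3425 = 37361
U_{11} = -3·37361 + (-11312) = -123395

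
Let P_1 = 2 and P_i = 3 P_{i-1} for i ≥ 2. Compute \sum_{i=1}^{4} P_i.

80

P_2 = 3·2 = 6
P_3 = 3·6 = 18
P_4 = 3·18 = 54
Sum = 2 + 6 + 18 + 54 = 80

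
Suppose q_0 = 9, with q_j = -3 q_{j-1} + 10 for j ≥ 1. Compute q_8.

42649

q_1 = -3·9 + 10 = -17
q_2 = -3·(-17) + 10 = 61
q_3 = -3·61 + 10 = -173
q_4 = -3·(-173) + 10 = 529
q_5 = -3·529 + 10 = -1577
q_6 = -3·(-1577) + 10 = 4741
q_7 = -3·4741 + 10 = -14213
q_8 = -3·(-14213) + 10 = 42649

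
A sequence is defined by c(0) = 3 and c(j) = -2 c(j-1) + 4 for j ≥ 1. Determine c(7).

-212

c(1) = -2·3 + 4 = -2
c(2) = -2·(-2) + 4 = 8
c(3) = -2·8 + 4 = -12
c(4) = -2·(-12) + 4 = 28
c(5) = -2·28 + 4 = -52
c(6) = -2·(-52) + 4 = 108
c(7) = -2·108 + 4 = -212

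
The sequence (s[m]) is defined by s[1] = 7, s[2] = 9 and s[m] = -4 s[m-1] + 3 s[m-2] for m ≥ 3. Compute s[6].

s[3] = -4(9) + 3(7) = -15
s[4] = -4(-15) + 3(9) = 87
s[5] = -4(87) + 3(-15) = -393
s[6] = -4(-393) + 3(87) = 1833

1833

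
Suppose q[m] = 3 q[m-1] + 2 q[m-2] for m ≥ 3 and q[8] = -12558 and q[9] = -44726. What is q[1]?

-2

Rearranging, q[m-2] = (q[m] - 3 q[m-1]) / 2.
q[7] = (-44726 - 3*(-12558)) / 2 = -7052/2 = -3526
q[6] = (-12558 - 3*(-3526)) / 2 = -1980/2 = -990
q[5] = (-3526 - 3*(-990)) / 2 = -556/2 = -278
q[4] = (-990 - 3*(-278)) / 2 = -156/2 = -78
q[3] = (-278 - 3*(-78)) / 2 = -44/2 = -22
q[2] = (-78 - 3*(-22)) / 2 = -12/2 = -6
q[1] = (-22 - 3*(-6)) / 2 = -4/2 = -2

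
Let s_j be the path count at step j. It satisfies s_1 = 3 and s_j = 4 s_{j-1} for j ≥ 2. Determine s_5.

s_2 = 4*3 = 12
s_3 = 4*12 = 48
s_4 = 4*48 = 192
s_5 = 4*192 = 768

768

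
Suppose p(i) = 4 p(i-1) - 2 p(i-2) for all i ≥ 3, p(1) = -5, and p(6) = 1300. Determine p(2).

5

Let p(2) = w.
p(3) = 10 + 4w
p(4) = 40 + 14w
p(5) = 140 + 48w
p(6) = 480 + 164w
So 480 + 164w = 1300, giving w = 5.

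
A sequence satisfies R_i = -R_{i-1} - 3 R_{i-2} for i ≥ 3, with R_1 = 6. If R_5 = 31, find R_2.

Let R_2 = y.
R_3 = -18 - y
R_4 = 18 - 2y
R_5 = 36 + 5y
So 36 + 5y = 31, giving y = -1.

-1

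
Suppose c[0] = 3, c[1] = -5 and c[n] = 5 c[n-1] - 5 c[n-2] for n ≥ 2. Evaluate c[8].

-120000

c[2] = 5(-5) - 5(3) = -40
c[3] = 5(-40) - 5(-5) = -175
c[4] = 5(-175) - 5(-40) = -675
c[5] = 5(-675) - 5(-175) = -2500
c[6] = 5(-2500) - 5(-675) = -9125
c[7] = 5(-9125) - 5(-2500) = -33125
c[8] = 5(-33125) - 5(-9125) = -120000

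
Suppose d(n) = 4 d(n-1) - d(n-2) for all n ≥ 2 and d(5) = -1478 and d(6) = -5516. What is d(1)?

Rearranging, d(n-2) = -(d(n) - 4 d(n-1)).
d(4) = -(-5516 - 4*(-1478)) = -396
d(3) = -(-1478 - 4*(-396)) = -106
d(2) = -(-396 - 4*(-106)) = -28
d(1) = -(-106 - 4*(-28)) = -6

-6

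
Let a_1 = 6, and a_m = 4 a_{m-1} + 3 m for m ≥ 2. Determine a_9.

a_2 = 4(6) + 6 = 30
a_3 = 4(30) + 9 = 129
a_4 = 4(129) + 12 = 528
a_5 = 4(528) + 15 = 2127
a_6 = 4(2127) + 18 = 8526
a_7 = 4(8526) + 21 = 34125
a_8 = 4(34125) + 24 = 136524
a_9 = 4(136524) + 27 = 546123

546123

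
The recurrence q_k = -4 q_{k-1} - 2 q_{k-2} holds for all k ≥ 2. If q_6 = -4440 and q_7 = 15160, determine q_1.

5

Rearranging, q_{k-2} = (q_k + 4 q_{k-1}) / -2.
q_5 = (15160 + 4(-4440)) / -2 = -2600/-2 = 1300
q_4 = (-4440 + 4(1300)) / -2 = 760/-2 = -380
q_3 = (1300 + 4(-380)) / -2 = -220/-2 = 110
q_2 = (-380 + 4(110)) / -2 = 60/-2 = -30
q_1 = (110 + 4(-30)) / -2 = -10/-2 = 5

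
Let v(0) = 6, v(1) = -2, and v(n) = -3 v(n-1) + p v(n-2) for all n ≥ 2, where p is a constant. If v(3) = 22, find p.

-2

v(2) = 6 + 6p
v(3) = -18 - 20p
So -18 - 20p = 22, giving p = -2.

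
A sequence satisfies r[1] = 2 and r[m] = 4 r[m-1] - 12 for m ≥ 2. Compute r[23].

-35184372088828

The fixed point is -12/(1 - 4) = 4, so r[m] - 4 = 4(r[m-1] - 4).
Hence r[m] = -2·4^{m-1} + 4.
r[23] = -2·4^{22} + 4 = -2·17592186044416 + 4 = -35184372088828.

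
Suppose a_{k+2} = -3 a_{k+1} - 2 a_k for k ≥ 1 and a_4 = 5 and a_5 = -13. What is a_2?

-1

Rearranging, a_{k-2} = (a_k + 3 a_{k-1}) / -2.
a_3 = (-13 + 3(5)) / -2 = 2/-2 = -1
a_2 = (5 + 3(-1)) / -2 = 2/-2 = -1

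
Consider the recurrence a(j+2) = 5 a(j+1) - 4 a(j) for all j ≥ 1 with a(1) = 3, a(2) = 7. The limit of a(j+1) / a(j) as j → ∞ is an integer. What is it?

The characteristic equation is r^2 - 5r + 4 = 0, which factors as (r - 4)(r - 1) = 0.
So the roots are 4 and 1. Since |4| > |1| and the coefficient of 4^j is non-zero, the ratio tends to 4.

4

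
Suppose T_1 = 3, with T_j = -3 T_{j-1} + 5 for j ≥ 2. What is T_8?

T_2 = -3·3 + 5 = -4
T_3 = -3·(-4) + 5 = 17
T_4 = -3·17 + 5 = -46
T_5 = -3·(-46) + 5 = 143
T_6 = -3·143 + 5 = -424
T_7 = -3·(-424) + 5 = 1277
T_8 = -3·1277 + 5 = -3826

-3826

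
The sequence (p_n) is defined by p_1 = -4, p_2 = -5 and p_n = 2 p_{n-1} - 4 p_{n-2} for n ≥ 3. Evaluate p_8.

-320

p_3 = 2(-5) - 4(-4) = 6
p_4 = 2(6) - 4(-5) = 32
p_5 = 2(32) - 4(6) = 40
p_6 = 2(40) - 4(32) = -48
p_7 = 2(-48) - 4(40) = -256
p_8 = 2(-256) - 4(-48) = -320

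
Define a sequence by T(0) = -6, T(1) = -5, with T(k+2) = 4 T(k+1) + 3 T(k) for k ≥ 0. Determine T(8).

-363926

T(2) = 4·(-5) + 3·(-6) = -38
T(3) = 4·(-38) + 3·(-5) = -167
T(4) = 4·(-167) + 3·(-38) = -782
T(5) = 4·(-782) + 3·(-167) = -3629
T(6) = 4·(-3629) + 3·(-782) = -16862
T(7) = 4·(-16862) + 3·(-3629) = -78335
T(8) = 4·(-78335) + 3·(-16862) = -363926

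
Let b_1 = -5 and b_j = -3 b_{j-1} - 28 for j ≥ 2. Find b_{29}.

The fixed point is -28/(1 + 3) = -7, so b_j + 7 = -3(b_{j-1} + 7).
Hence b_j = 2·(-3)^{j-1} - 7.
b_{29} = 2·(-3)^{28} - 7 = 2·22876792454961 - 7 = 45753584909915.

45753584909915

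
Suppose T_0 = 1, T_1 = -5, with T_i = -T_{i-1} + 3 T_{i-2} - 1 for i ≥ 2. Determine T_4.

43

T_2 = -(-5) + 3*1 - 1 = 7
T_3 = -7 + 3*(-5) - 1 = -23
T_4 = -(-23) + 3*7 - 1 = 43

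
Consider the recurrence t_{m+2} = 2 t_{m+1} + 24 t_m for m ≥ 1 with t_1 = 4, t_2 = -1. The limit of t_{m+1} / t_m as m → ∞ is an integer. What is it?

The characteristic equation is r^2 - 2r - 24 = 0, which factors as (r - 6)(r + 4) = 0.
So the roots are 6 and -4. Since |6| > |-4| and the coefficient of 6^m is non-zero, the ratio tends to 6.

6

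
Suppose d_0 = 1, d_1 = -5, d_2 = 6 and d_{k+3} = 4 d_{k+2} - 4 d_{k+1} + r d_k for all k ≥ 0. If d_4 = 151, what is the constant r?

d_3 = 44 + r
d_4 = 152 - r
So 152 - r = 151, giving r = 1.

1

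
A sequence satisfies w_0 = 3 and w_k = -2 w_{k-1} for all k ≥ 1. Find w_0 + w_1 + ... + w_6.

129

w_1 = -2(3) = -6
w_2 = -2(-6) = 12
w_3 = -2(12) = -24
w_4 = -2(-24) = 48
w_5 = -2(48) = -96
w_6 = -2(-96) = 192
Sum = 3 + (-6) + 12 + (-24) + 48 + (-96) + 192 = 129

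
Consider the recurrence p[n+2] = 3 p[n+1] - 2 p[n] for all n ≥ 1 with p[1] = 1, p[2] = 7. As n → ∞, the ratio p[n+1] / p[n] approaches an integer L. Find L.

The characteristic equation is r^2 - 3r + 2 = 0, which factors as (r - 2)(r - 1) = 0.
So the roots are 2 and 1. Since |2| > |1| and the coefficient of 2^n is non-zero, the ratio tends to 2.

2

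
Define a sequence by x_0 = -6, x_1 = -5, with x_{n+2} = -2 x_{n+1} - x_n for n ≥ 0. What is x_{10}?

x_2 = -2*(-5) - (-6) = 16
x_3 = -2*16 - (-5) = -27
x_4 = -2*(-27) - 16 = 38
x_5 = -2*38 - (-27) = -49
x_6 = -2*(-49) - 38 = 60
x_7 = -2*60 - (-49) = -71
x_8 = -2*(-71) - 60 = 82
x_9 = -2*82 - (-71) = -93
x_{10} = -2*(-93) - 82 = 104

104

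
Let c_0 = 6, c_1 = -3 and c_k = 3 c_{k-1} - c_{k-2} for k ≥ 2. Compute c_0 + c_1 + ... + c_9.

-22110

c_2 = 3(-3) - 6 = -15
c_3 = 3(-15) - (-3) = -42
c_4 = 3(-42) - (-15) = -111
c_5 = 3(-111) - (-42) = -291
c_6 = 3(-291) - (-111) = -762
c_7 = 3(-762) - (-291) = -1995
c_8 = 3(-1995) - (-762) = -5223
c_9 = 3(-5223) - (-1995) = -13674
Sum = 6 + (-3) + (-15) + (-42) + (-111) + (-291) + (-762) + (-1995) + (-5223) + (-13674) = -22110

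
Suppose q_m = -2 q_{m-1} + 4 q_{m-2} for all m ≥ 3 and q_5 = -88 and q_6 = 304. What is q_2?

Rearranging, q_{m-2} = (q_m + 2 q_{m-1}) / 4.
q_4 = (304 + 2*(-88)) / 4 = 128/4 = 32
q_3 = (-88 + 2*32) / 4 = -24/4 = -6
q_2 = (32 + 2*(-6)) / 4 = 20/4 = 5

5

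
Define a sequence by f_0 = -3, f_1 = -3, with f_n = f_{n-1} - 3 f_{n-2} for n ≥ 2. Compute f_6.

-39

f_2 = (-3) - 3(-3) = 6
f_3 = 6 - 3(-3) = 15
f_4 = 15 - 3(6) = -3
f_5 = (-3) - 3(15) = -48
f_6 = (-48) - 3(-3) = -39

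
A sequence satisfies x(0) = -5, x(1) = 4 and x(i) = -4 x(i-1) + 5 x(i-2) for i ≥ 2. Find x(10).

-14648441

x(2) = -4(4) + 5(-5) = -41
x(3) = -4(-41) + 5(4) = 184
x(4) = -4(184) + 5(-41) = -941
x(5) = -4(-941) + 5(184) = 4684
x(6) = -4(4684) + 5(-941) = -23441
x(7) = -4(-23441) + 5(4684) = 117184
x(8) = -4(117184) + 5(-23441) = -585941
x(9) = -4(-585941) + 5(117184) = 2929684
x(10) = -4(2929684) + 5(-585941) = -14648441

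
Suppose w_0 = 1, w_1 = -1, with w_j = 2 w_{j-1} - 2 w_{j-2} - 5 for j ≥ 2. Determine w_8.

w_2 = 2*(-1) - 2*1 - 5 = -9
w_3 = 2*(-9) - 2*(-1) - 5 = -21
w_4 = 2*(-21) - 2*(-9) - 5 = -29
w_5 = 2*(-29) - 2*(-21) - 5 = -21
w_6 = 2*(-21) - 2*(-29) - 5 = 11
w_7 = 2*11 - 2*(-21) - 5 = 59
w_8 = 2*59 - 2*11 - 5 = 91

91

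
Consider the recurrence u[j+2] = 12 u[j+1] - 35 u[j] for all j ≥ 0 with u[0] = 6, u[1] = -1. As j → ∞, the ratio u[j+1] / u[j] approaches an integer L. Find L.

7

The characteristic equation is r^2 - 12r + 35 = 0, which factors as (r - 7)(r - 5) = 0.
So the roots are 7 and 5. Since |7| > |5| and the coefficient of 7^j is non-zero, the ratio tends to 7.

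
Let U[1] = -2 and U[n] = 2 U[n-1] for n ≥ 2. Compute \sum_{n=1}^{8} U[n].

U[2] = 2*(-2) = -4
U[3] = 2*(-4) = -8
U[4] = 2*(-8) = -16
U[5] = 2*(-16) = -32
U[6] = 2*(-32) = -64
U[7] = 2*(-64) = -128
U[8] = 2*(-128) = -256
Sum = (-2) + (-4) + (-8) + (-16) + (-32) + (-64) + (-128) + (-256) = -510

-510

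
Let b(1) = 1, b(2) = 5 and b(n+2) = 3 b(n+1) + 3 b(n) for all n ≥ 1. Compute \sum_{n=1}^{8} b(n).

19326

b(3) = 3(5) + 3(1) = 18
b(4) = 3(18) + 3(5) = 69
b(5) = 3(69) + 3(18) = 261
b(6) = 3(261) + 3(69) = 990
b(7) = 3(990) + 3(261) = 3753
b(8) = 3(3753) + 3(990) = 14229
Sum = 1 + 5 + 18 + 69 + 261 + 990 + 3753 + 14229 = 19326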